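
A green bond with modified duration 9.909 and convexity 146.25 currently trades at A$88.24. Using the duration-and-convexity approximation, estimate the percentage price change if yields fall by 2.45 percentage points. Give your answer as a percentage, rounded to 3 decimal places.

Duration effect: -D_mod·Δy = -9.909 × (-0.0245) = +0.2427705
Convexity effect: ½·C·(Δy)² = 0.5 × 146.25 × (-0.0245)² = +0.04389328125
ΔP/P ≈ +0.2427705 + 0.04389328125 = +0.28666378125
= +28.666378125%.

+28.666%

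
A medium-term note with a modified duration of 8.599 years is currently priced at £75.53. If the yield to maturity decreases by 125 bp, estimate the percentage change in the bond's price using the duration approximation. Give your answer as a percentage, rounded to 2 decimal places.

Duration approximation: ΔP/P ≈ -D_mod · Δy = -8.599 × (-0.0125) = +0.1074875.
As a percentage: +10.74875%.

+10.75%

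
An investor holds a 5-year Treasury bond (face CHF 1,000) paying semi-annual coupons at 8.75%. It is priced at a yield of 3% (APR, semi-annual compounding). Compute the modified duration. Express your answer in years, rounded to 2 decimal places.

4.20 years

Periodic yield y = 0.015. First find Macaulay duration:
  t   CF        PV=CF/(1+0.015)^t    t·PV
  1        43.75        43.1034        43.1034
  2        43.75        42.4665        84.9329
  3        43.75        41.8389       125.5166
  4        43.75        41.2206       164.8822
  5        43.75        40.6114       203.0569
  6        43.75        40.0112       240.0673
  7        43.75        39.4199       275.9395
  8        43.75        38.8374       310.6989
  9        43.75        38.2634       344.3707
  10    1,043.75       899.3652     8,993.6517
  Σ                  1,265.1378    10,786.2202
P = 1,265.1378; Macaulay duration = 10,786.2202 / 1,265.1378 = 8.52573 half-year periods = 4.26286 years.
Modified duration = D_Mac / (1 + y) = 4.26286 / 1.015 = 4.19987 years.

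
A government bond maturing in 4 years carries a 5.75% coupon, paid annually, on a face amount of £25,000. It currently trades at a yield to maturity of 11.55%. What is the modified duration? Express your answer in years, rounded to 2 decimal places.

Periodic yield y = 0.1155. First find Macaulay duration:
  t   CF        PV=CF/(1+0.1155)^t    t·PV
  1     1,437.50     1,288.6598     1,288.6598
  2     1,437.50     1,155.2307     2,310.4613
  3     1,437.50     1,035.6169     3,106.8507
  4    26,437.50    17,074.2677    68,297.0708
  Σ                 20,553.7750    75,003.0426
P = 20,553.7750; Macaulay duration = 75,003.0426 / 20,553.7750 = 3.64911 years.
Modified duration = D_Mac / (1 + y) = 3.64911 / 1.1155 = 3.27128 years.

3.27 years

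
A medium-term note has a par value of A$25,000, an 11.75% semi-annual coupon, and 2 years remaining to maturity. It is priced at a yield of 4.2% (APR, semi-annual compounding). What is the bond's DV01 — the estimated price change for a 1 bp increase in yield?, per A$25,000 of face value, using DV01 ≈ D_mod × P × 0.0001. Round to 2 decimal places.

A$5.18

Periodic yield y = 0.021.
  t   CF        PV=CF/(1+0.021)^t    t·PV
  1     1,468.75     1,438.5406     1,438.5406
  2     1,468.75     1,408.9526     2,817.9053
  3     1,468.75     1,379.9732     4,139.9196
  4    26,468.75    24,357.3739    97,429.4958
  Σ                 28,584.8404   105,825.8613
P = 28,584.8404; D_Mac = 3.70217 half-year periods = 1.85108 yrs; D_mod = 1.81301 yrs.
DV01 ≈ 1.81301 × 28,584.8404 × 0.0001 = 5.182461.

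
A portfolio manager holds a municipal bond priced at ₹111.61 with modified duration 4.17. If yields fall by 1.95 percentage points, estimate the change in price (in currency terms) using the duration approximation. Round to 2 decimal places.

Duration approximation: ΔP/P ≈ -D_mod · Δy = -4.17 × (-0.0195) = +0.081315.
ΔP ≈ 111.61 × (+0.081315) = +9.07556715.

+₹9.08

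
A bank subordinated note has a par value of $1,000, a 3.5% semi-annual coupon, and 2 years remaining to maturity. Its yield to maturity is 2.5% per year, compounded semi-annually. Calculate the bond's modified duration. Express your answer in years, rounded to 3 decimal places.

1.925 years

Periodic yield y = 0.0125. First find Macaulay duration:
  t   CF        PV=CF/(1+0.0125)^t    t·PV
  1        17.50        17.2840        17.2840
  2        17.50        17.0706        34.1411
  3        17.50        16.8598        50.5795
  4     1,017.50       968.1760     3,872.7038
  Σ                  1,019.3903     3,974.7084
P = 1,019.3903; Macaulay duration = 3,974.7084 / 1,019.3903 = 3.89910 half-year periods = 1.94955 years.
Modified duration = D_Mac / (1 + y) = 1.94955 / 1.0125 = 1.92548 years.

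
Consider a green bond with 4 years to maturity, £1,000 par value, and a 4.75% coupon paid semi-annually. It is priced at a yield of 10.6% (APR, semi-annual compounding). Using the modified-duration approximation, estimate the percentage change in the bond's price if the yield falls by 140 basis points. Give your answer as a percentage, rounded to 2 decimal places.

Periodic yield y = 0.053. Modified duration first:
  t   CF        PV=CF/(1+0.053)^t    t·PV
  1        23.75        22.5546        22.5546
  2        23.75        21.4194        42.8388
  3        23.75        20.3413        61.0239
  4        23.75        19.3175        77.2699
  5        23.75        18.3452        91.7259
  6        23.75        17.4218       104.5309
  7        23.75        16.5449       115.8145
  8     1,023.75       677.2780     5,418.2237
  Σ                    813.2226     5,933.9821
P = 813.2226; D_Mac = 7.29687 half-year periods = 3.64844 yrs; D_mod = 3.64844/(1+0.053) = 3.46480 yrs.
ΔP/P ≈ -D_mod · Δy = -3.46480 × (-0.014) = +0.048507 = +4.8507%.

+4.85%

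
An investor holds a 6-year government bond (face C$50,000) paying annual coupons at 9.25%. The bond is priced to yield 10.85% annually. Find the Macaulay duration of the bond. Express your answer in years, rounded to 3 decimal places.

4.820 years

Periodic yield y = 0.1085. Discount each cash flow and weight by its year:
  t   CF        PV=CF/(1+0.1085)^t    t·PV
  1     4,625.00     4,172.3049     4,172.3049
  2     4,625.00     3,763.9196     7,527.8393
  3     4,625.00     3,395.5071    10,186.5213
  4     4,625.00     3,063.1548    12,252.6193
  5     4,625.00     2,763.3332    13,816.6658
  6    54,625.00    29,442.6750   176,656.0501
  Σ                 46,600.8947   224,612.0007
Price P = Σ PV = 46,600.8947.
Macaulay duration = Σ(t·PV) / P = 224,612.0007 / 46,600.8947 = 4.81991 years.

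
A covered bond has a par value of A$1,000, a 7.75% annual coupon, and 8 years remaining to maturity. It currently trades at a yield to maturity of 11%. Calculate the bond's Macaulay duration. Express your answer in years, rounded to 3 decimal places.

Periodic yield y = 0.11. Discount each cash flow and weight by its year:
  t   CF        PV=CF/(1+0.11)^t    t·PV
  1        77.50        69.8198        69.8198
  2        77.50        62.9007       125.8015
  3        77.50        56.6673       170.0020
  4        77.50        51.0517       204.2066
  5        77.50        45.9925       229.9624
  6        77.50        41.4347       248.6080
  7        77.50        37.3285       261.2997
  8     1,077.50       467.5558     3,740.4464
  Σ                    832.7510     5,050.1464
Price P = Σ PV = 832.7510.
Macaulay duration = Σ(t·PV) / P = 5,050.1464 / 832.7510 = 6.06441 years.

6.064 years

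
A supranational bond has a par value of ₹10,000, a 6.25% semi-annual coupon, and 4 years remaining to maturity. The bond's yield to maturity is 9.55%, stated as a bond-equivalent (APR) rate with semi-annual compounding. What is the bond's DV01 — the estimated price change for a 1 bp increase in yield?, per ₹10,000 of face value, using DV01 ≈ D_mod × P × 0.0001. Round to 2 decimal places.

₹3.04

Periodic yield y = 0.04775.
  t   CF        PV=CF/(1+0.04775)^t    t·PV
  1       312.50       298.2582       298.2582
  2       312.50       284.6654       569.3308
  3       312.50       271.6921       815.0763
  4       312.50       259.3100     1,037.2402
  5       312.50       247.4923     1,237.4615
  6       312.50       236.2131     1,417.2787
  7       312.50       225.4480     1,578.1358
  8    10,312.50     7,100.7236    56,805.7885
  Σ                  8,923.8027    63,758.5699
P = 8,923.8027; D_Mac = 7.14478 half-year periods = 3.57239 yrs; D_mod = 3.40958 yrs.
DV01 ≈ 3.40958 × 8,923.8027 × 0.0001 = 3.042642.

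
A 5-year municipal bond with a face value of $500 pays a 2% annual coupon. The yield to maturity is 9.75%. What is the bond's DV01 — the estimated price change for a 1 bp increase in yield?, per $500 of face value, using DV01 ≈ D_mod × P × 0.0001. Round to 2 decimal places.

Periodic yield y = 0.0975.
  t   CF        PV=CF/(1+0.0975)^t    t·PV
  1        10.00         9.1116         9.1116
  2        10.00         8.3022        16.6043
  3        10.00         7.5646        22.6938
  4        10.00         6.8926        27.5703
  5       510.00       320.2931     1,601.4653
  Σ                    352.1640     1,677.4454
P = 352.1640; D_Mac = 4.76325 yrs; D_mod = 4.34009 yrs.
DV01 ≈ 4.34009 × 352.1640 × 0.0001 = 0.152842.

$0.15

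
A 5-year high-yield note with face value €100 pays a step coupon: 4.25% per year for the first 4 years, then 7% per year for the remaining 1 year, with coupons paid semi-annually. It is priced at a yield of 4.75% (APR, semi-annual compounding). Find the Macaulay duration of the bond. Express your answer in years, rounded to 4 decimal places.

Periodic yield y = 0.02375. Discount each cash flow and weight by its period:
  t   CF        PV=CF/(1+0.02375)^t    t·PV
  1        2.125         2.0757         2.0757
  2        2.125         2.0275         4.0551
  3        2.125         1.9805         5.9415
  4        2.125         1.9346         7.7383
  5        2.125         1.8897         9.4484
  6        2.125         1.8458        11.0751
  7        2.125         1.8030        12.6212
  8        2.125         1.7612        14.0896
  9        3.500         2.8335        25.5015
  10     103.500        81.8467       818.4671
  Σ                     99.9983       911.0134
Price P = Σ PV = 99.9983.
Macaulay duration = Σ(t·PV) / P = 911.0134 / 99.9983 = 9.11029 half-year periods.
In years: 9.11029 / 2 = 4.55515 years.

4.5551 years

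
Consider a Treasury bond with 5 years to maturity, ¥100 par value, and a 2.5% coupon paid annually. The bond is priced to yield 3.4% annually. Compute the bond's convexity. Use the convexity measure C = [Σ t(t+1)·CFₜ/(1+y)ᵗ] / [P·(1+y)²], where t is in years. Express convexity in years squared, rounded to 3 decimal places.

With y = 0.034:
  t   CF        PV=CF/(1+0.034)^t    t·PV        t(t+1)·PV
  1         2.50         2.4178         2.4178           4.8356
  2         2.50         2.3383         4.6766          14.0298
  3         2.50         2.2614         6.7842          27.1369
  4         2.50         2.1870         8.7482          43.7409
  5       102.50        86.7204       433.6019       2,601.6114
  Σ                     95.9249       456.2287       2,691.3545
P = 95.9249.
Convexity = Σ t(t+1)·PV / [P·(1+y)²] = 2,691.3545 / (95.9249 × 1.069156) = 26.24209.

26.242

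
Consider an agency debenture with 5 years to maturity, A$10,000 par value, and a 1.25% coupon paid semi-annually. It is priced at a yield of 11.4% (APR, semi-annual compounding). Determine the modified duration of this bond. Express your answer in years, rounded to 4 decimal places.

4.5543 years

Periodic yield y = 0.057. First find Macaulay duration:
  t   CF        PV=CF/(1+0.057)^t    t·PV
  1        62.50        59.1296        59.1296
  2        62.50        55.9410       111.8820
  3        62.50        52.9243       158.7729
  4        62.50        50.0703       200.2811
  5        62.50        47.3702       236.8509
  6        62.50        44.8157       268.8941
  7        62.50        42.3990       296.7927
  8        62.50        40.1125       320.9003
  9        62.50        37.9494       341.5448
  10   10,062.50     5,780.3751    57,803.7508
  Σ                  6,211.0870    59,798.7992
P = 6,211.0870; Macaulay duration = 59,798.7992 / 6,211.0870 = 9.62775 half-year periods = 4.81388 years.
Modified duration = D_Mac / (1 + y) = 4.81388 / 1.057 = 4.55428 years.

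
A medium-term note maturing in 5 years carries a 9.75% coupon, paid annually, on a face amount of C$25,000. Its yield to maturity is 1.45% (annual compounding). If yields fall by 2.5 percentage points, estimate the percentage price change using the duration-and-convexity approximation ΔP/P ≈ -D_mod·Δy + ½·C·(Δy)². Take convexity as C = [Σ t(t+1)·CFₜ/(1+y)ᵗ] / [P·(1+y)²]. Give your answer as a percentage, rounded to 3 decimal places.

With y = 0.0145:
  t   CF        PV=CF/(1+0.0145)^t    t·PV        t(t+1)·PV
  1     2,437.50     2,402.6614     2,402.6614       4,805.3228
  2     2,437.50     2,368.3208     4,736.6415      14,209.9246
  3     2,437.50     2,334.4709     7,003.4128      28,013.6512
  4     2,437.50     2,301.1049     9,204.4196      46,022.0982
  5    27,437.50    25,531.9674   127,659.8369     765,959.0211
  Σ                 34,938.5254   151,006.9722     859,010.0178
P = 34,938.5254; D_Mac = 4.32208 yrs; D_mod = 4.26030 yrs; C = 23.88854.
Duration effect: -4.26030 × (-0.025) = +0.106508
Convexity effect: 0.5 × 23.88854 × (-0.025)² = +0.0074652
ΔP/P ≈ +0.106508 + 0.0074652 = +0.113973 = +11.3973%.

+11.397%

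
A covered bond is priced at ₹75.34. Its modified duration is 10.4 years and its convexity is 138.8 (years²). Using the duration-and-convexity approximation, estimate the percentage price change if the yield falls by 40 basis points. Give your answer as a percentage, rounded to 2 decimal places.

Duration effect: -D_mod·Δy = -10.4 × (-0.004) = +0.041600
Convexity effect: ½·C·(Δy)² = 0.5 × 138.8 × (-0.004)² = +0.0011104
ΔP/P ≈ +0.041600 + 0.0011104 = +0.0427104
= +4.27104%.

+4.27%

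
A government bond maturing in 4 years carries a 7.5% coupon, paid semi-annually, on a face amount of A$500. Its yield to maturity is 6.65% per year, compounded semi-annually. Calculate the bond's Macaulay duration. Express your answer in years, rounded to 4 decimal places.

3.5369 years

Periodic yield y = 0.03325. Discount each cash flow and weight by its period:
  t   CF        PV=CF/(1+0.03325)^t    t·PV
  1        18.75        18.1466        18.1466
  2        18.75        17.5627        35.1253
  3        18.75        16.9975        50.9925
  4        18.75        16.4505        65.8021
  5        18.75        15.9211        79.6057
  6        18.75        15.4088        92.4528
  7        18.75        14.9129       104.3906
  8       518.75       399.3142     3,194.5139
  Σ                    514.7144     3,641.0296
Price P = Σ PV = 514.7144.
Macaulay duration = Σ(t·PV) / P = 3,641.0296 / 514.7144 = 7.07388 half-year periods.
In years: 7.07388 / 2 = 3.53694 years.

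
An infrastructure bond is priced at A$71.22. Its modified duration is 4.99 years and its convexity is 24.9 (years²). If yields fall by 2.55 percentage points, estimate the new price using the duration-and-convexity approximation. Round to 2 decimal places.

Duration effect: -D_mod·Δy = -4.99 × (-0.0255) = +0.127245
Convexity effect: ½·C·(Δy)² = 0.5 × 24.9 × (-0.0255)² = +0.0080956125
ΔP/P ≈ +0.127245 + 0.0080956125 = +0.1353406125
New price ≈ 71.22 × (1 + 0.1353406125) = 80.85895842225.

A$80.86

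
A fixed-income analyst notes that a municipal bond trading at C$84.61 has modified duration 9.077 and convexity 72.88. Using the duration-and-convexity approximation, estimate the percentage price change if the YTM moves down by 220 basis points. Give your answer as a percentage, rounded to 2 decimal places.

Duration effect: -D_mod·Δy = -9.077 × (-0.022) = +0.199694
Convexity effect: ½·C·(Δy)² = 0.5 × 72.88 × (-0.022)² = +0.01763696
ΔP/P ≈ +0.199694 + 0.01763696 = +0.21733096
= +21.733096%.

+21.73%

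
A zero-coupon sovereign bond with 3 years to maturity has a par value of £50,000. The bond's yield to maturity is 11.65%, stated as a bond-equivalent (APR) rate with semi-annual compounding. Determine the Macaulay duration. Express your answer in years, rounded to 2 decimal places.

A zero-coupon bond has a single cash flow at maturity, so its Macaulay duration equals its maturity: 3 years.
(Equivalently: 6 semi-annual periods ÷ 2 = 3 years.)

3.00 years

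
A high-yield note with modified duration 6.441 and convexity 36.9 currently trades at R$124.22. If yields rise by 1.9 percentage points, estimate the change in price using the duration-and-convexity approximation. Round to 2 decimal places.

-R$14.37

Duration effect: -D_mod·Δy = -6.441 × (+0.019) = -0.122379
Convexity effect: ½·C·(Δy)² = 0.5 × 36.9 × (0.019)² = +0.00666045
ΔP/P ≈ -0.122379 + 0.00666045 = -0.11571855
ΔP ≈ 124.22 × (-0.11571855) = -14.374558281.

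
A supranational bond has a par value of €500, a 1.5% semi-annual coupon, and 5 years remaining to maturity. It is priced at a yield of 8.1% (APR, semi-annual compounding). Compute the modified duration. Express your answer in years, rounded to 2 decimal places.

Periodic yield y = 0.0405. First find Macaulay duration:
  t   CF        PV=CF/(1+0.0405)^t    t·PV
  1         3.75         3.6040         3.6040
  2         3.75         3.4638         6.9275
  3         3.75         3.3289         9.9868
  4         3.75         3.1994        12.7974
  5         3.75         3.0748        15.3741
  6         3.75         2.9551        17.7309
  7         3.75         2.8401        19.8808
  8         3.75         2.7296        21.8366
  9         3.75         2.6233        23.6099
  10      503.75       338.6836     3,386.8364
  Σ                    366.5027     3,518.5845
P = 366.5027; Macaulay duration = 3,518.5845 / 366.5027 = 9.60043 half-year periods = 4.80022 years.
Modified duration = D_Mac / (1 + y) = 4.80022 / 1.0405 = 4.61337 years.

4.61 years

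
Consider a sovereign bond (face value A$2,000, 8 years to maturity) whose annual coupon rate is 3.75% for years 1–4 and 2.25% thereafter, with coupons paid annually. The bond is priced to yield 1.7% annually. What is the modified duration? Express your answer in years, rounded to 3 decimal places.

Periodic yield y = 0.017. First find Macaulay duration:
  t   CF        PV=CF/(1+0.017)^t    t·PV
  1        75.00        73.7463        73.7463
  2        75.00        72.5136       145.0272
  3        75.00        71.3015       213.9044
  4        75.00        70.1096       280.4384
  5        45.00        41.3626       206.8130
  6        45.00        40.6712       244.0271
  7        45.00        39.9913       279.9393
  8     2,045.00     1,787.0047    14,296.0374
  Σ                  2,196.7007    15,739.9330
P = 2,196.7007; Macaulay duration = 15,739.9330 / 2,196.7007 = 7.16526 years.
Modified duration = D_Mac / (1 + y) = 7.16526 / 1.017 = 7.04549 years.

7.045 years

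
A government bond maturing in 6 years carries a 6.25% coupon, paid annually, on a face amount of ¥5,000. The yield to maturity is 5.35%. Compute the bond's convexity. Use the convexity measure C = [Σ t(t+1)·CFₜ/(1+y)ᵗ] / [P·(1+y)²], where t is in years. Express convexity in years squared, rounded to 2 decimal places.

31.21

With y = 0.0535:
  t   CF        PV=CF/(1+0.0535)^t    t·PV        t(t+1)·PV
  1       312.50       296.6303       296.6303         593.2606
  2       312.50       281.5665       563.1329       1,689.3988
  3       312.50       267.2677       801.8030       3,207.2119
  4       312.50       253.6950     1,014.7799       5,073.8995
  5       312.50       240.8116     1,204.0578       7,224.3466
  6     5,312.50     3,885.9007    23,315.4045     163,207.8312
  Σ                  5,225.8717    27,195.8083     180,995.9486
P = 5,225.8717.
Convexity = Σ t(t+1)·PV / [P·(1+y)²] = 180,995.9486 / (5,225.8717 × 1.109862) = 31.20621.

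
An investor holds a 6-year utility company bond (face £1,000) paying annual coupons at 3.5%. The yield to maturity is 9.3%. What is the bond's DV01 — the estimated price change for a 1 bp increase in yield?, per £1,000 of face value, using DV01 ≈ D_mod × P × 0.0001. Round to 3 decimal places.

£0.368

Periodic yield y = 0.093.
  t   CF        PV=CF/(1+0.093)^t    t·PV
  1        35.00        32.0220        32.0220
  2        35.00        29.2973        58.5946
  3        35.00        26.8045        80.4135
  4        35.00        24.5238        98.0951
  5        35.00        22.4371       112.1856
  6     1,035.00       607.0429     3,642.2574
  Σ                    742.1276     4,023.5681
P = 742.1276; D_Mac = 5.42167 yrs; D_mod = 4.96035 yrs.
DV01 ≈ 4.96035 × 742.1276 × 0.0001 = 0.368122.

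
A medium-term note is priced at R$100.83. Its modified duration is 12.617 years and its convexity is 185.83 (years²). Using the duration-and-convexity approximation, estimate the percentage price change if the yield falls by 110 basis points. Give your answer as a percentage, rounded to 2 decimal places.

+15.00%

Duration effect: -D_mod·Δy = -12.617 × (-0.011) = +0.138787
Convexity effect: ½·C·(Δy)² = 0.5 × 185.83 × (-0.011)² = +0.011242715
ΔP/P ≈ +0.138787 + 0.011242715 = +0.150029715
= +15.0029715%.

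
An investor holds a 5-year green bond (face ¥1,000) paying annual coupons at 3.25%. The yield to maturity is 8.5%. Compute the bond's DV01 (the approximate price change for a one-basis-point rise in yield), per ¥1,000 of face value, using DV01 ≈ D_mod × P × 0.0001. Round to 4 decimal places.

¥0.3400

Periodic yield y = 0.085.
  t   CF        PV=CF/(1+0.085)^t    t·PV
  1        32.50        29.9539        29.9539
  2        32.50        27.6073        55.2146
  3        32.50        25.4445        76.3335
  4        32.50        23.4512        93.8047
  5     1,032.50       686.6594     3,433.2970
  Σ                    793.1163     3,688.6037
P = 793.1163; D_Mac = 4.65077 yrs; D_mod = 4.28643 yrs.
DV01 ≈ 4.28643 × 793.1163 × 0.0001 = 0.339963.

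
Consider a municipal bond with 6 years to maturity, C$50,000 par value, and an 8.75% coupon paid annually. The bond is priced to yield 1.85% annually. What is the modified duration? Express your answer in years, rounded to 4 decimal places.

Periodic yield y = 0.0185. First find Macaulay duration:
  t   CF        PV=CF/(1+0.0185)^t    t·PV
  1     4,375.00     4,295.5326     4,295.5326
  2     4,375.00     4,217.5087     8,435.0175
  3     4,375.00     4,140.9020    12,422.7061
  4     4,375.00     4,065.6868    16,262.7474
  5     4,375.00     3,991.8378    19,959.1892
  6    54,375.00    48,711.6757   292,270.0544
  Σ                 69,423.1438   353,645.2472
P = 69,423.1438; Macaulay duration = 353,645.2472 / 69,423.1438 = 5.09405 years.
Modified duration = D_Mac / (1 + y) = 5.09405 / 1.0185 = 5.00153 years.

5.0015 years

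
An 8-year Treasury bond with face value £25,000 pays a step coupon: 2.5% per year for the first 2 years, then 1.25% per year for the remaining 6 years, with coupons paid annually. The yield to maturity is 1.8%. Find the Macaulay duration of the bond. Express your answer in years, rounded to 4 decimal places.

Periodic yield y = 0.018. Discount each cash flow and weight by its year:
  t   CF        PV=CF/(1+0.018)^t    t·PV
  1       625.00       613.9489       613.9489
  2       625.00       603.0932     1,206.1865
  3       312.50       296.2148       888.6443
  4       312.50       290.9772     1,163.9087
  5       312.50       285.8322     1,429.1609
  6       312.50       280.7782     1,684.6691
  7       312.50       275.8135     1,930.6948
  8    25,312.50    21,945.8707   175,566.9658
  Σ                 24,592.5287   184,484.1789
Price P = Σ PV = 24,592.5287.
Macaulay duration = Σ(t·PV) / P = 184,484.1789 / 24,592.5287 = 7.50164 years.

7.5016 years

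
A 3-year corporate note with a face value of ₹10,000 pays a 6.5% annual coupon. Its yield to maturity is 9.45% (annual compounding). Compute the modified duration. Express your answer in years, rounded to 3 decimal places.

2.570 years

Periodic yield y = 0.0945. First find Macaulay duration:
  t   CF        PV=CF/(1+0.0945)^t    t·PV
  1       650.00       593.8785       593.8785
  2       650.00       542.6025     1,085.2051
  3    10,650.00     8,122.7355    24,368.2064
  Σ                  9,259.2165    26,047.2900
P = 9,259.2165; Macaulay duration = 26,047.2900 / 9,259.2165 = 2.81312 years.
Modified duration = D_Mac / (1 + y) = 2.81312 / 1.0945 = 2.57023 years.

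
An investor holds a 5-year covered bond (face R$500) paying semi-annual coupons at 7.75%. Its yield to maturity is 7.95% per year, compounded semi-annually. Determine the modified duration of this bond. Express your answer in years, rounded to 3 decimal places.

Periodic yield y = 0.03975. First find Macaulay duration:
  t   CF        PV=CF/(1+0.03975)^t    t·PV
  1       19.375        18.6343        18.6343
  2       19.375        17.9219        35.8438
  3       19.375        17.2367        51.7102
  4       19.375        16.5778        66.3111
  5       19.375        15.9440        79.7200
  6       19.375        15.3344        92.0067
  7       19.375        14.7482       103.2374
  8       19.375        14.1844       113.4750
  9       19.375        13.6421       122.7789
  10     519.375       351.7157     3,517.1570
  Σ                    495.9395     4,200.8743
P = 495.9395; Macaulay duration = 4,200.8743 / 495.9395 = 8.47054 half-year periods = 4.23527 years.
Modified duration = D_Mac / (1 + y) = 4.23527 / 1.03975 = 4.07335 years.

4.073 years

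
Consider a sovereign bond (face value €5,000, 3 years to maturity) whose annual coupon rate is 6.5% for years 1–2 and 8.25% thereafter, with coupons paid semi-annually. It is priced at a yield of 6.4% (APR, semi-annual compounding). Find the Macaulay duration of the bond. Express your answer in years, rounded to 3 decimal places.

Periodic yield y = 0.032. Discount each cash flow and weight by its period:
  t   CF        PV=CF/(1+0.032)^t    t·PV
  1       162.50       157.4612       157.4612
  2       162.50       152.5787       305.1574
  3       162.50       147.8476       443.5428
  4       162.50       143.2632       573.0527
  5       206.25       176.1958       880.9788
  6     5,206.25     4,309.6980    25,858.1878
  Σ                  5,087.0445    28,218.3808
Price P = Σ PV = 5,087.0445.
Macaulay duration = Σ(t·PV) / P = 28,218.3808 / 5,087.0445 = 5.54711 half-year periods.
In years: 5.54711 / 2 = 2.77355 years.

2.774 years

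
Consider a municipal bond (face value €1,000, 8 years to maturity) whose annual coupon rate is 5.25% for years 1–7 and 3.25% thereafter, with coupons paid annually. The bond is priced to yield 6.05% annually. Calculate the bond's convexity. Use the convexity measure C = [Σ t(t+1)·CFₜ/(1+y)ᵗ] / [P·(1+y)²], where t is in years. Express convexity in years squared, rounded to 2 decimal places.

With y = 0.0605:
  t   CF        PV=CF/(1+0.0605)^t    t·PV        t(t+1)·PV
  1        52.50        49.5050        49.5050          99.0099
  2        52.50        46.6808        93.3615         280.0846
  3        52.50        44.0177       132.0531         528.2123
  4        52.50        41.5065       166.0262         830.1310
  5        52.50        39.1387       195.6933       1,174.1598
  6        52.50        36.9059       221.4351       1,550.0459
  7        52.50        34.8004       243.6030       1,948.8240
  8     1,032.50       645.3639     5,162.9113      46,466.2018
  Σ                    937.9188     6,264.5885      52,876.6692
P = 937.9188.
Convexity = Σ t(t+1)·PV / [P·(1+y)²] = 52,876.6692 / (937.9188 × 1.124660) = 50.12767.

50.13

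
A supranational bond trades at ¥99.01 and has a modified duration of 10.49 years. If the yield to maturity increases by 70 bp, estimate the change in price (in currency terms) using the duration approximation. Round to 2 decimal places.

Duration approximation: ΔP/P ≈ -D_mod · Δy = -10.49 × (+0.007) = -0.073430.
ΔP ≈ 99.01 × (-0.073430) = -7.2703043.

-¥7.27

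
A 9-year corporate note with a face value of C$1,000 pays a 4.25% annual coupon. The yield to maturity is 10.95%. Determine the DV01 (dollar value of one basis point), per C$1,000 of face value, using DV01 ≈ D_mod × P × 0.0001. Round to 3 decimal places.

C$0.410

Periodic yield y = 0.1095.
  t   CF        PV=CF/(1+0.1095)^t    t·PV
  1        42.50        38.3055        38.3055
  2        42.50        34.5251        69.0501
  3        42.50        31.1177        93.3530
  4        42.50        28.0466       112.1863
  5        42.50        25.2786       126.3928
  6        42.50        22.7837       136.7025
  7        42.50        20.5351       143.7460
  8        42.50        18.5085       148.0677
  9     1,042.50       409.1950     3,682.7549
  Σ                    628.2957     4,550.5588
P = 628.2957; D_Mac = 7.24270 yrs; D_mod = 6.52790 yrs.
DV01 ≈ 6.52790 × 628.2957 × 0.0001 = 0.410145.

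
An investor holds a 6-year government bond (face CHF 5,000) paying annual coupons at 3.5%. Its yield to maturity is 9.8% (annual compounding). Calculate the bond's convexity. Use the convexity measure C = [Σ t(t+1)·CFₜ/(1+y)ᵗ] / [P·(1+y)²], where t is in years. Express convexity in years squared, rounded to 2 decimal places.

30.36

With y = 0.098:
  t   CF        PV=CF/(1+0.098)^t    t·PV        t(t+1)·PV
  1       175.00       159.3807       159.3807         318.7614
  2       175.00       145.1555       290.3109         870.9327
  3       175.00       132.1999       396.5996       1,586.3984
  4       175.00       120.4006       481.6024       2,408.0122
  5       175.00       109.6545       548.2724       3,289.6342
  6     5,175.00     2,953.2235    17,719.3409     124,035.3864
  Σ                  3,620.0146    19,595.5069     132,509.1253
P = 3,620.0146.
Convexity = Σ t(t+1)·PV / [P·(1+y)²] = 132,509.1253 / (3,620.0146 × 1.205604) = 30.36203.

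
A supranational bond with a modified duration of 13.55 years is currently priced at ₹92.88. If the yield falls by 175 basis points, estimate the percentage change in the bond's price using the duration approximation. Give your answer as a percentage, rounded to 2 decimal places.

+23.71%

Duration approximation: ΔP/P ≈ -D_mod · Δy = -13.55 × (-0.0175) = +0.237125.
As a percentage: +23.7125%.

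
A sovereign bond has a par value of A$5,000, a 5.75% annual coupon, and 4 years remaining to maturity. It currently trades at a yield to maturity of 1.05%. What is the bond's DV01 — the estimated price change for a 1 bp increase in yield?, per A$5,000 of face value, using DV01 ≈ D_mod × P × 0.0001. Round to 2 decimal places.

A$2.17

Periodic yield y = 0.0105.
  t   CF        PV=CF/(1+0.0105)^t    t·PV
  1       287.50       284.5126       284.5126
  2       287.50       281.5563       563.1126
  3       287.50       278.6307       835.8920
  4     5,287.50     5,071.1343    20,284.5370
  Σ                  5,915.8338    21,968.0542
P = 5,915.8338; D_Mac = 3.71343 yrs; D_mod = 3.67485 yrs.
DV01 ≈ 3.67485 × 5,915.8338 × 0.0001 = 2.173979.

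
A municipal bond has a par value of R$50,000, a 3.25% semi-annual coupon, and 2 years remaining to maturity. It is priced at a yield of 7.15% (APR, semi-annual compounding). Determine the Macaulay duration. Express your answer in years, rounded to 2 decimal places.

1.95 years

Periodic yield y = 0.03575. Discount each cash flow and weight by its period:
  t   CF        PV=CF/(1+0.03575)^t    t·PV
  1       812.50       784.4557       784.4557
  2       812.50       757.3794     1,514.7588
  3       812.50       731.2376     2,193.7129
  4    50,812.50    44,152.0421   176,608.1684
  Σ                 46,425.1148   181,101.0958
Price P = Σ PV = 46,425.1148.
Macaulay duration = Σ(t·PV) / P = 181,101.0958 / 46,425.1148 = 3.90093 half-year periods.
In years: 3.90093 / 2 = 1.95046 years.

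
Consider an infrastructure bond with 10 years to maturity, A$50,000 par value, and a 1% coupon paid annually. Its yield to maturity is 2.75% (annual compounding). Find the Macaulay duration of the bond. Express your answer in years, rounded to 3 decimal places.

Periodic yield y = 0.0275. Discount each cash flow and weight by its year:
  t   CF        PV=CF/(1+0.0275)^t    t·PV
  1       500.00       486.6180       486.6180
  2       500.00       473.5942       947.1883
  3       500.00       460.9189     1,382.7567
  4       500.00       448.5829     1,794.3315
  5       500.00       436.5770     2,182.8850
  6       500.00       424.8925     2,549.3547
  7       500.00       413.5206     2,894.6445
  8       500.00       402.4532     3,219.6254
  9       500.00       391.6819     3,525.1373
  10   50,500.00    38,501.0942   385,010.9423
  Σ                 42,439.9334   403,993.4837
Price P = Σ PV = 42,439.9334.
Macaulay duration = Σ(t·PV) / P = 403,993.4837 / 42,439.9334 = 9.51918 years.

9.519 years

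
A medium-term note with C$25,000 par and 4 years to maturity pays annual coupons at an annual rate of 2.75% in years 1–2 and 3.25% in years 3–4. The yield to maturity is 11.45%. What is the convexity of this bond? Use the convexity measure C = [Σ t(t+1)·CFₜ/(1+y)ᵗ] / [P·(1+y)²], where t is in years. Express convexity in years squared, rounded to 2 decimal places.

15.08

With y = 0.1145:
  t   CF        PV=CF/(1+0.1145)^t    t·PV        t(t+1)·PV
  1       687.50       616.8686       616.8686       1,233.7371
  2       687.50       553.4935     1,106.9871       3,320.9612
  3       812.50       586.9257     1,760.7772       7,043.1088
  4    25,812.50    16,730.5330    66,922.1321     334,610.6606
  Σ                 18,487.8209    70,406.7650     346,208.4678
P = 18,487.8209.
Convexity = Σ t(t+1)·PV / [P·(1+y)²] = 346,208.4678 / (18,487.8209 × 1.242110) = 15.07620.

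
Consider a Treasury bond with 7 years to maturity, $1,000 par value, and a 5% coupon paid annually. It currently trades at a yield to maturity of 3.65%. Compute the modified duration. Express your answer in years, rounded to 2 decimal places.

Periodic yield y = 0.0365. First find Macaulay duration:
  t   CF        PV=CF/(1+0.0365)^t    t·PV
  1        50.00        48.2393        48.2393
  2        50.00        46.5405        93.0811
  3        50.00        44.9016       134.7049
  4        50.00        43.3204       173.2817
  5        50.00        41.7949       208.9746
  6        50.00        40.3231       241.9387
  7     1,050.00       816.9663     5,718.7643
  Σ                  1,082.0862     6,618.9845
P = 1,082.0862; Macaulay duration = 6,618.9845 / 1,082.0862 = 6.11687 years.
Modified duration = D_Mac / (1 + y) = 6.11687 / 1.0365 = 5.90147 years.

5.90 years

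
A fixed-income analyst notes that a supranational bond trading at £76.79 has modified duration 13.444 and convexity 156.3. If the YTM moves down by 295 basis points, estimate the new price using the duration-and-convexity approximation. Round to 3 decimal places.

Duration effect: -D_mod·Δy = -13.444 × (-0.0295) = +0.396598
Convexity effect: ½·C·(Δy)² = 0.5 × 156.3 × (-0.0295)² = +0.0680100375
ΔP/P ≈ +0.396598 + 0.0680100375 = +0.4646080375
New price ≈ 76.79 × (1 + 0.4646080375) = 112.467251199625.

£112.467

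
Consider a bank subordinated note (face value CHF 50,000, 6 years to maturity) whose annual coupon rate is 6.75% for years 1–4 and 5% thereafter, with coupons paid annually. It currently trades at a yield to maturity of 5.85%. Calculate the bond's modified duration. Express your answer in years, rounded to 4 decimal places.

4.8564 years

Periodic yield y = 0.0585. First find Macaulay duration:
  t   CF        PV=CF/(1+0.0585)^t    t·PV
  1     3,375.00     3,188.4743     3,188.4743
  2     3,375.00     3,012.2572     6,024.5144
  3     3,375.00     2,845.7791     8,537.3374
  4     3,375.00     2,688.5018    10,754.0071
  5     2,500.00     1,881.4197     9,407.0987
  6    52,500.00    37,326.2301   223,957.3808
  Σ                 50,942.6622   261,868.8126
P = 50,942.6622; Macaulay duration = 261,868.8126 / 50,942.6622 = 5.14046 years.
Modified duration = D_Mac / (1 + y) = 5.14046 / 1.0585 = 4.85636 years.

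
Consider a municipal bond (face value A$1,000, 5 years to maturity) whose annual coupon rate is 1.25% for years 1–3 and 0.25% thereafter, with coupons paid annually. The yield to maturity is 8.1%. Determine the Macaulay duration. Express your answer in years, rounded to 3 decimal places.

4.860 years

Periodic yield y = 0.081. Discount each cash flow and weight by its year:
  t   CF        PV=CF/(1+0.081)^t    t·PV
  1        12.50        11.5634        11.5634
  2        12.50        10.6969        21.3938
  3        12.50         9.8954        29.6862
  4         2.50         1.8308         7.3231
  5     1,002.50       679.1347     3,395.6734
  Σ                    713.1211     3,465.6399
Price P = Σ PV = 713.1211.
Macaulay duration = Σ(t·PV) / P = 3,465.6399 / 713.1211 = 4.85982 years.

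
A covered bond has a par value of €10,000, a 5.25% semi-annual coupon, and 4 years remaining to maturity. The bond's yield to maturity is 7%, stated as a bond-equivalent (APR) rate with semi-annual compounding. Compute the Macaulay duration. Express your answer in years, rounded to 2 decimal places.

Periodic yield y = 0.035. Discount each cash flow and weight by its period:
  t   CF        PV=CF/(1+0.035)^t    t·PV
  1       262.50       253.6232       253.6232
  2       262.50       245.0466       490.0931
  3       262.50       236.7600       710.2799
  4       262.50       228.7536       915.0143
  5       262.50       221.0180     1,105.0898
  6       262.50       213.5439     1,281.2635
  7       262.50       206.3226     1,444.2584
  8    10,262.50     7,793.4611    62,347.6888
  Σ                  9,398.5289    68,547.3110
Price P = Σ PV = 9,398.5289.
Macaulay duration = Σ(t·PV) / P = 68,547.3110 / 9,398.5289 = 7.29341 half-year periods.
In years: 7.29341 / 2 = 3.64670 years.

3.65 years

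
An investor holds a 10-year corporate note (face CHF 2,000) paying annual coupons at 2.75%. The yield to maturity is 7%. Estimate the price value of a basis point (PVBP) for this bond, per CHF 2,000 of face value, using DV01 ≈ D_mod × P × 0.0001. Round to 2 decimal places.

CHF 1.13

Periodic yield y = 0.07.
  t   CF        PV=CF/(1+0.07)^t    t·PV
  1        55.00        51.4019        51.4019
  2        55.00        48.0391        96.0783
  3        55.00        44.8964       134.6891
  4        55.00        41.9592       167.8369
  5        55.00        39.2142       196.0712
  6        55.00        36.6488       219.8929
  7        55.00        34.2512       239.7587
  8        55.00        32.0105       256.0840
  9        55.00        29.9164       269.2472
  10    2,055.00     1,044.6578    10,446.5780
  Σ                  1,402.9956    12,077.6382
P = 1,402.9956; D_Mac = 8.60846 yrs; D_mod = 8.04529 yrs.
DV01 ≈ 8.04529 × 1,402.9956 × 0.0001 = 1.128751.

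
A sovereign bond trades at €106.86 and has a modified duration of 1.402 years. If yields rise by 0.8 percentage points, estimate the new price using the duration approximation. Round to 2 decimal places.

Duration approximation: ΔP/P ≈ -D_mod · Δy = -1.402 × (+0.008) = -0.011216.
New price ≈ 106.86 × (1 - 0.011216) = 105.66145824.

€105.66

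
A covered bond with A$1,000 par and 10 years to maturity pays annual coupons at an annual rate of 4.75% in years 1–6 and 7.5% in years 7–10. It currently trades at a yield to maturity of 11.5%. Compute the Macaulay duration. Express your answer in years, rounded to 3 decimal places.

Periodic yield y = 0.115. Discount each cash flow and weight by its year:
  t   CF        PV=CF/(1+0.115)^t    t·PV
  1        47.50        42.6009        42.6009
  2        47.50        38.2071        76.4142
  3        47.50        34.2664       102.7993
  4        47.50        30.7322       122.9289
  5        47.50        27.5625       137.8127
  6        47.50        24.7198       148.3186
  7        75.00        35.0056       245.0390
  8        75.00        31.3951       251.1611
  9        75.00        28.1571       253.4136
  10    1,075.00       361.9593     3,619.5934
  Σ                    654.6061     5,000.0818
Price P = Σ PV = 654.6061.
Macaulay duration = Σ(t·PV) / P = 5,000.0818 / 654.6061 = 7.63831 years.

7.638 years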